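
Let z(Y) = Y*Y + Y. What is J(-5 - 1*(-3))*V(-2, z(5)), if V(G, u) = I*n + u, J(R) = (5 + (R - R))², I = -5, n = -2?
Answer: 1000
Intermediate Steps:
z(Y) = Y + Y² (z(Y) = Y² + Y = Y + Y²)
J(R) = 25 (J(R) = (5 + 0)² = 5² = 25)
V(G, u) = 10 + u (V(G, u) = -5*(-2) + u = 10 + u)
J(-5 - 1*(-3))*V(-2, z(5)) = 25*(10 + 5*(1 + 5)) = 25*(10 + 5*6) = 25*(10 + 30) = 25*40 = 1000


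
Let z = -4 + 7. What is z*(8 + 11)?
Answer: 57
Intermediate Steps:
z = 3
z*(8 + 11) = 3*(8 + 11) = 3*19 = 57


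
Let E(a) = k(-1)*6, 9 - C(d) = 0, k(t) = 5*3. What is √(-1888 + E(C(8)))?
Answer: I*√1798 ≈ 42.403*I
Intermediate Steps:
k(t) = 15
C(d) = 9 (C(d) = 9 - 1*0 = 9 + 0 = 9)
E(a) = 90 (E(a) = 15*6 = 90)
√(-1888 + E(C(8))) = √(-1888 + 90) = √(-1798) = I*√1798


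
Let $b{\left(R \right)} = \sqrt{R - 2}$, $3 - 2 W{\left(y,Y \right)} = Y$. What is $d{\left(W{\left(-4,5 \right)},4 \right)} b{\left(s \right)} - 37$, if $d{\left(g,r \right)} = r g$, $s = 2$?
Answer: $-37$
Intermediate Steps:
$W{\left(y,Y \right)} = \frac{3}{2} - \frac{Y}{2}$
$d{\left(g,r \right)} = g r$
$b{\left(R \right)} = \sqrt{-2 + R}$
$d{\left(W{\left(-4,5 \right)},4 \right)} b{\left(s \right)} - 37 = \left(\frac{3}{2} - \frac{5}{2}\right) 4 \sqrt{-2 + 2} - 37 = \left(\frac{3}{2} - \frac{5}{2}\right) 4 \sqrt{0} - 37 = \left(-1\right) 4 \cdot 0 - 37 = \left(-4\right) 0 - 37 = 0 - 37 = -37$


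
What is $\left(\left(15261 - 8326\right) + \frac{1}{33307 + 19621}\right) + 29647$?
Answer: $\frac{1936212097}{52928} \approx 36582.0$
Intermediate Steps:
$\left(\left(15261 - 8326\right) + \frac{1}{33307 + 19621}\right) + 29647 = \left(6935 + \frac{1}{52928}\right) + 29647 = \frac{367055681}{52928} + 29647 = \frac{1936212097}{52928}$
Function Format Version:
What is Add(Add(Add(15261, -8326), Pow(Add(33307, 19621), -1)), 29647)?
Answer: Rational(1936212097, 52928) ≈ 36582.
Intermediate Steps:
Add(Add(Add(15261, -8326), Pow(Add(33307, 19621), -1)), 29647) = Add(Add(6935, Pow(52928, -1)), 29647) = Add(Add(6935, Rational(1, 52928)), 29647) = Add(Rational(367055681, 52928), 29647) = Rational(1936212097, 52928)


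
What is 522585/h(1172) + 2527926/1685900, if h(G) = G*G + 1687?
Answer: 2178804684723/1159284689450 ≈ 1.8794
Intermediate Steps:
h(G) = 1687 + G**2 (h(G) = G**2 + 1687 = 1687 + G**2)
522585/h(1172) + 2527926/1685900 = 522585/(1687 + 1172**2) + 2527926/1685900 = 522585/(1687 + 1373584) + 2527926*(1/1685900) = 522585/1375271 + 1263963/842950 = 2178804684723/1159284689450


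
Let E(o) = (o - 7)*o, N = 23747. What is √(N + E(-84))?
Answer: √31391 ≈ 177.18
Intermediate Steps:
E(o) = o*(-7 + o) (E(o) = (-7 + o)*o = o*(-7 + o))
√(N + E(-84)) = √(23747 - 84*(-7 - 84)) = √(23747 - 84*(-91)) = √(23747 + 7644) = √31391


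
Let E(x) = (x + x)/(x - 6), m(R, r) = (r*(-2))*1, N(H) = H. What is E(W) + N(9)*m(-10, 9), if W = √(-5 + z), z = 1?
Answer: -809/5 - 3*I/5 ≈ -161.8 - 0.6*I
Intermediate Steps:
m(R, r) = -2*r (m(R, r) = -2*r*1 = -2*r)
W = 2*I (W = √(-5 + 1) = √(-4) = 2*I ≈ 2.0*I)
E(x) = 2*x/(-6 + x) (E(x) = (2*x)/(-6 + x) = 2*x/(-6 + x))
E(W) + N(9)*m(-10, 9) = 2*(2*I)/(-6 + 2*I) + 9*(-2*9) = 2*(2*I)*((-6 - 2*I)/40) + 9*(-18) = I*(-6 - 2*I)/10 - 162 = -162 + I*(-6 - 2*I)/10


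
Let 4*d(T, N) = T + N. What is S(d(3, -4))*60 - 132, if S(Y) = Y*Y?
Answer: -513/4 ≈ -128.25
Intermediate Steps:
d(T, N) = N/4 + T/4 (d(T, N) = (T + N)/4 = (N + T)/4 = N/4 + T/4)
S(Y) = Y²
S(d(3, -4))*60 - 132 = ((¼)*(-4) + (¼)*3)²*60 - 132 = (-1 + ¾)²*60 - 132 = (-¼)²*60 - 132 = (1/16)*60 - 132 = 15/4 - 132 = -513/4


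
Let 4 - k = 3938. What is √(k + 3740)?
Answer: I*√194 ≈ 13.928*I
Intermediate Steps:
k = -3934 (k = 4 - 1*3938 = 4 - 3938 = -3934)
√(k + 3740) = √(-3934 + 3740) = √(-194) = I*√194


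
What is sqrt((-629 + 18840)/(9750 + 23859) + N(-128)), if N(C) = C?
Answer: I*sqrt(143972251269)/33609 ≈ 11.29*I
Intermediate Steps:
sqrt((-629 + 18840)/(9750 + 23859) + N(-128)) = sqrt((-629 + 18840)/(9750 + 23859) - 128) = sqrt(18211/33609 - 128) = sqrt(-4283741/33609) = I*sqrt(143972251269)/33609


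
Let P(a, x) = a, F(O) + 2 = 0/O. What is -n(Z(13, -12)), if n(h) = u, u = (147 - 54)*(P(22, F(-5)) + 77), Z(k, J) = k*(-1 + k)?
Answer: -9207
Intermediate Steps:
F(O) = -2 (F(O) = -2 + 0/O = -2 + 0 = -2)
u = 9207 (u = (147 - 54)*(22 + 77) = 93*99 = 9207)
n(h) = 9207
-n(Z(13, -12)) = -1*9207 = -9207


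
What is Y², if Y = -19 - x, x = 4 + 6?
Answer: 841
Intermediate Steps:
x = 10
Y = -29 (Y = -19 - 1*10 = -19 - 10 = -29)
Y² = (-29)² = 841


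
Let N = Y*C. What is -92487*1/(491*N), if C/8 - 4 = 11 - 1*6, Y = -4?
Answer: 30829/47136 ≈ 0.65404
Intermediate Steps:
C = 72 (C = 32 + 8*(11 - 1*6) = 32 + 8*(11 - 6) = 32 + 8*5 = 32 + 40 = 72)
N = -288 (N = -4*72 = -288)
-92487*1/(491*N) = -92487/((-288*491)) = -92487/(-141408) = -92487*(-1/141408) = 30829/47136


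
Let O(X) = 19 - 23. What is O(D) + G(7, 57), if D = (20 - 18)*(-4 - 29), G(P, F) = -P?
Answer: -11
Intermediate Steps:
D = -66 (D = 2*(-33) = -66)
O(X) = -4
O(D) + G(7, 57) = -4 - 1*7 = -4 - 7 = -11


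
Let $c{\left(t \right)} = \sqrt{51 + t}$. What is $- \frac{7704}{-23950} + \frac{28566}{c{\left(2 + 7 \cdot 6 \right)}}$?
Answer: $\frac{3852}{11975} + \frac{28566 \sqrt{95}}{95} \approx 2931.1$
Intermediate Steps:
$- \frac{7704}{-23950} + \frac{28566}{c{\left(2 + 7 \cdot 6 \right)}} = - \frac{7704}{-23950} + \frac{28566}{\sqrt{51 + \left(2 + 7 \cdot 6\right)}} = \left(-7704\right) \left(- \frac{1}{23950}\right) + \frac{28566}{\sqrt{51 + \left(2 + 42\right)}} = \frac{3852}{11975} + \frac{28566}{\sqrt{51 + 44}} = \frac{3852}{11975} + \frac{28566}{\sqrt{95}} = \frac{3852}{11975} + 28566 \frac{\sqrt{95}}{95} = \frac{3852}{11975} + \frac{28566 \sqrt{95}}{95}$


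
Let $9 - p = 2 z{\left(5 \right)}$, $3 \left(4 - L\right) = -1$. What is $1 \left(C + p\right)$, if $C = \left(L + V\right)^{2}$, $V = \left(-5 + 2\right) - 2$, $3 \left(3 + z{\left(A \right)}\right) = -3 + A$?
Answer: $\frac{127}{9} \approx 14.111$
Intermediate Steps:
$L = \frac{13}{3}$ ($L = 4 - - \frac{1}{3} = 4 + \frac{1}{3} = \frac{13}{3} \approx 4.3333$)
$z{\left(A \right)} = -4 + \frac{A}{3}$ ($z{\left(A \right)} = -3 + \frac{-3 + A}{3} = -3 + \left(-1 + \frac{A}{3}\right) = -4 + \frac{A}{3}$)
$V = -5$ ($V = -3 - 2 = -5$)
$p = \frac{41}{3}$ ($p = 9 - 2 \left(-4 + \frac{1}{3} \cdot 5\right) = 9 - 2 \left(-4 + \frac{5}{3}\right) = 9 - 2 \left(- \frac{7}{3}\right) = 9 - - \frac{14}{3} = 9 + \frac{14}{3} = \frac{41}{3} \approx 13.667$)
$C = \frac{4}{9}$ ($C = \left(\frac{13}{3} - 5\right)^{2} = \left(- \frac{2}{3}\right)^{2} = \frac{4}{9} \approx 0.44444$)
$1 \left(C + p\right) = 1 \left(\frac{4}{9} + \frac{41}{3}\right) = 1 \cdot \frac{127}{9} = \frac{127}{9}$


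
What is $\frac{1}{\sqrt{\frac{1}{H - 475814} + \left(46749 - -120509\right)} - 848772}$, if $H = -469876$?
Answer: $- \frac{802675192680}{681288070467170941} - \frac{\sqrt{149583776238388110}}{681288070467170941} \approx -1.1787 \cdot 10^{-6}$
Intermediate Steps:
$\frac{1}{\sqrt{\frac{1}{H - 475814} + \left(46749 - -120509\right)} - 848772} = \frac{1}{\sqrt{\frac{1}{-469876 - 475814} + \left(46749 - -120509\right)} - 848772} = \frac{1}{\sqrt{\frac{1}{-945690} + \left(46749 + 120509\right)} - 848772} = \frac{1}{\sqrt{- \frac{1}{945690} + 167258} - 848772} = \frac{1}{\sqrt{\frac{158174218019}{945690}} - 848772} = \frac{1}{\frac{\sqrt{149583776238388110}}{945690} - 848772} = \frac{1}{-848772 + \frac{\sqrt{149583776238388110}}{945690}}$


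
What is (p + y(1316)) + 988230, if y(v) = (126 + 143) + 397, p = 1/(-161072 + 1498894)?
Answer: 1322966824513/1337822 ≈ 9.8890e+5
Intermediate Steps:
p = 1/1337822 ≈ 7.4748e-7
y(v) = 666 (y(v) = 269 + 397 = 666)
(p + y(1316)) + 988230 = (1/1337822 + 666) + 988230 = 890989453/1337822 + 988230 = 1322966824513/1337822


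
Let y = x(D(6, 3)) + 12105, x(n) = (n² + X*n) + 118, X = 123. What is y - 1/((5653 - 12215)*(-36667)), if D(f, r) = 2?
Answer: 3001114235941/240608854 ≈ 12473.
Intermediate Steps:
x(n) = 118 + n² + 123*n (x(n) = (n² + 123*n) + 118 = 118 + n² + 123*n)
y = 12473 (y = (118 + 2² + 123*2) + 12105 = (118 + 4 + 246) + 12105 = 368 + 12105 = 12473)
y - 1/((5653 - 12215)*(-36667)) = 12473 - 1/((5653 - 12215)*(-36667)) = 12473 - (-1)/((-6562)*36667) = 12473 - (-1)*(-1)/(6562*36667) = 12473 - 1*1/240608854 = 12473 - 1/240608854 = 3001114235941/240608854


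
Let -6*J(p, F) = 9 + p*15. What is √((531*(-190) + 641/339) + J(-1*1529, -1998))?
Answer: 5*I*√446201970/339 ≈ 311.56*I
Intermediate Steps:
J(p, F) = -3/2 - 5*p/2 (J(p, F) = -(9 + p*15)/6 = -(9 + 15*p)/6 = -3/2 - 5*p/2)
√((531*(-190) + 641/339) + J(-1*1529, -1998)) = √((531*(-190) + 641/339) + (-3/2 - (-5)*1529/2)) = √((-100890 + 641*(1/339)) + (-3/2 - 5/2*(-1529))) = √((-100890 + 641/339) + (-3/2 + 7645/2)) = √(-34201069/339 + 3821) = √(-32905750/339) = 5*I*√446201970/339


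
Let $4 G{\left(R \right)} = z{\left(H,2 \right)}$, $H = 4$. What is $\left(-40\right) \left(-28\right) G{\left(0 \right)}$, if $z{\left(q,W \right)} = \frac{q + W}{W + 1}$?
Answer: $560$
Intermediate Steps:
$z{\left(q,W \right)} = \frac{W + q}{1 + W}$
$G{\left(R \right)} = \frac{1}{2}$ ($G{\left(R \right)} = \frac{\frac{1}{1 + 2} \left(2 + 4\right)}{4} = \frac{\frac{1}{3} \cdot 6}{4} = \frac{1}{4} \cdot 2 = \frac{1}{2}$)
$\left(-40\right) \left(-28\right) G{\left(0 \right)} = \left(-40\right) \left(-28\right) \frac{1}{2} = 1120 \cdot \frac{1}{2} = 560$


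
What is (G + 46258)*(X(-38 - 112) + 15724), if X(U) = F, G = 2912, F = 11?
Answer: 773689950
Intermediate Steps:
X(U) = 11
(G + 46258)*(X(-38 - 112) + 15724) = (2912 + 46258)*(11 + 15724) = 49170*15735 = 773689950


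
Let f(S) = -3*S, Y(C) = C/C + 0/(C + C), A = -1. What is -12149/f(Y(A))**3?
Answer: 12149/27 ≈ 449.96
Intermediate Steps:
Y(C) = 1 (Y(C) = 1 + 0/((2*C)) = 1 + 0*(1/(2*C)) = 1 + 0 = 1)
-12149/f(Y(A))**3 = -12149/((-3*1)**3) = -12149/((-3)**3) = -12149/(-27) = -12149*(-1/27) = 12149/27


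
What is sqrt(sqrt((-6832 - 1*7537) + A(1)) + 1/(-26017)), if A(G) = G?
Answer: sqrt(-26017 + 2707537156*I*sqrt(898))/26017 ≈ 7.7417 + 7.7417*I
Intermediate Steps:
sqrt(sqrt((-6832 - 1*7537) + A(1)) + 1/(-26017)) = sqrt(sqrt((-6832 - 1*7537) + 1) + 1/(-26017)) = sqrt(sqrt((-6832 - 7537) + 1) - 1/26017) = sqrt(sqrt(-14369 + 1) - 1/26017) = sqrt(sqrt(-14368) - 1/26017) = sqrt(4*I*sqrt(898) - 1/26017) = sqrt(-1/26017 + 4*I*sqrt(898))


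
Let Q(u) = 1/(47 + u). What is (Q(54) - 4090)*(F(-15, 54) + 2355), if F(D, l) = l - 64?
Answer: -968693705/101 ≈ -9.5910e+6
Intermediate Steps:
F(D, l) = -64 + l
(Q(54) - 4090)*(F(-15, 54) + 2355) = (1/(47 + 54) - 4090)*((-64 + 54) + 2355) = (1/101 - 4090)*(-10 + 2355) = (1/101 - 4090)*2345 = -413089/101*2345 = -968693705/101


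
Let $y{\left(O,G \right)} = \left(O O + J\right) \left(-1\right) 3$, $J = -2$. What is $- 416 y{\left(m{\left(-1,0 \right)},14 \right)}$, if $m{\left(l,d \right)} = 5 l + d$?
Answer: $28704$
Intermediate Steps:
$m{\left(l,d \right)} = d + 5 l$
$y{\left(O,G \right)} = 6 - 3 O^{2}$ ($y{\left(O,G \right)} = \left(O O - 2\right) \left(-1\right) 3 = \left(O^{2} - 2\right) \left(-1\right) 3 = \left(-2 + O^{2}\right) \left(-1\right) 3 = \left(2 - O^{2}\right) 3 = 6 - 3 O^{2}$)
$- 416 y{\left(m{\left(-1,0 \right)},14 \right)} = - 416 \left(6 - 3 \left(0 + 5 \left(-1\right)\right)^{2}\right) = - 416 \left(6 - 3 \left(0 - 5\right)^{2}\right) = - 416 \left(6 - 3 \left(-5\right)^{2}\right) = - 416 \left(6 - 75\right) = \left(-416\right) \left(-69\right) = 28704$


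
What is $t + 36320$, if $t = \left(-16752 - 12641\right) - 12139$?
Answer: $-5212$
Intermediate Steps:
$t = -41532$ ($t = -29393 - 12139 = -41532$)
$t + 36320 = -41532 + 36320 = -5212$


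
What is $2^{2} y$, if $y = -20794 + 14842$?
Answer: $-23808$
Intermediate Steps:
$y = -5952$
$2^{2} y = 2^{2} \left(-5952\right) = 4 \left(-5952\right) = -23808$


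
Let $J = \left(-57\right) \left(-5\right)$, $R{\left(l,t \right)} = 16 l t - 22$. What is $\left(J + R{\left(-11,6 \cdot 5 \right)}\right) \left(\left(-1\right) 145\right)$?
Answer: $727465$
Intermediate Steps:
$R{\left(l,t \right)} = -22 + 16 l t$ ($R{\left(l,t \right)} = 16 l t - 22 = -22 + 16 l t$)
$J = 285$
$\left(J + R{\left(-11,6 \cdot 5 \right)}\right) \left(\left(-1\right) 145\right) = \left(285 + \left(-22 + 16 \left(-11\right) 6 \cdot 5\right)\right) \left(\left(-1\right) 145\right) = \left(285 + \left(-22 + 16 \left(-11\right) 30\right)\right) \left(-145\right) = \left(285 - 5302\right) \left(-145\right) = \left(-5017\right) \left(-145\right) = 727465$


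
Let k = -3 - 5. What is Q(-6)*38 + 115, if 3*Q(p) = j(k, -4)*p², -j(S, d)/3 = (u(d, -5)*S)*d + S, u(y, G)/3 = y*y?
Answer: -2090189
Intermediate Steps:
k = -8
u(y, G) = 3*y² (u(y, G) = 3*(y*y) = 3*y²)
j(S, d) = -3*S - 9*S*d³ (j(S, d) = -3*(((3*d²)*S)*d + S) = -3*((3*S*d²)*d + S) = -3*(3*S*d³ + S) = -3*(S + 3*S*d³) = -3*S - 9*S*d³)
Q(p) = -1528*p² (Q(p) = ((-3*(-8)*(1 + 3*(-4)³))*p²)/3 = ((-3*(-8)*(1 + 3*(-64)))*p²)/3 = ((-3*(-8)*(1 - 192))*p²)/3 = ((-3*(-8)*(-191))*p²)/3 = (-4584*p²)/3 = -1528*p²)
Q(-6)*38 + 115 = -1528*(-6)²*38 + 115 = -1528*36*38 + 115 = -55008*38 + 115 = -2090304 + 115 = -2090189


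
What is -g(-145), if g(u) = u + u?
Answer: 290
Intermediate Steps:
g(u) = 2*u
-g(-145) = -2*(-145) = -1*(-290) = 290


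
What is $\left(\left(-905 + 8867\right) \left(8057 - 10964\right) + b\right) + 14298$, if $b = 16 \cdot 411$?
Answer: $-23124660$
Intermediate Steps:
$b = 6576$
$\left(\left(-905 + 8867\right) \left(8057 - 10964\right) + b\right) + 14298 = \left(\left(-905 + 8867\right) \left(8057 - 10964\right) + 6576\right) + 14298 = \left(7962 \left(-2907\right) + 6576\right) + 14298 = \left(-23145534 + 6576\right) + 14298 = -23138958 + 14298 = -23124660$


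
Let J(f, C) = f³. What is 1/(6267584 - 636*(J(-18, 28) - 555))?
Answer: 1/10329716 ≈ 9.6808e-8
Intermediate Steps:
1/(6267584 - 636*(J(-18, 28) - 555)) = 1/(6267584 - 636*((-18)³ - 555)) = 1/(6267584 - 636*(-5832 - 555)) = 1/(6267584 - 636*(-6387)) = 1/(6267584 + 4062132) = 1/10329716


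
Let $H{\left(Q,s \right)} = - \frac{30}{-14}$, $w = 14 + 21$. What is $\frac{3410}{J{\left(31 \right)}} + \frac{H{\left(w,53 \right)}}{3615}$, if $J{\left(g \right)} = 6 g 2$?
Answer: $\frac{92791}{10122} \approx 9.1673$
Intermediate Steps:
$w = 35$
$J{\left(g \right)} = 12 g$
$H{\left(Q,s \right)} = \frac{15}{7}$ ($H{\left(Q,s \right)} = \left(-30\right) \left(- \frac{1}{14}\right) = \frac{15}{7}$)
$\frac{3410}{J{\left(31 \right)}} + \frac{H{\left(w,53 \right)}}{3615} = \frac{3410}{12 \cdot 31} + \frac{15}{7 \cdot 3615} = \frac{3410}{372} + \frac{15}{7} \cdot \frac{1}{3615} = 3410 \cdot \frac{1}{372} + \frac{1}{1687} = \frac{55}{6} + \frac{1}{1687} = \frac{92791}{10122}$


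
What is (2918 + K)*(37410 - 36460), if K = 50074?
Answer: 50342400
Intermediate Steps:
(2918 + K)*(37410 - 36460) = (2918 + 50074)*(37410 - 36460) = 52992*950 = 50342400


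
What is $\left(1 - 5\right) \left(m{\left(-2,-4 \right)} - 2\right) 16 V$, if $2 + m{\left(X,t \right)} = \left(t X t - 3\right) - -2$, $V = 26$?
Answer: $61568$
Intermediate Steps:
$m{\left(X,t \right)} = -3 + X t^{2}$ ($m{\left(X,t \right)} = -2 + \left(\left(t X t - 3\right) - -2\right) = -2 + \left(\left(X t t - 3\right) + 2\right) = -2 + \left(\left(X t^{2} - 3\right) + 2\right) = -2 + \left(\left(-3 + X t^{2}\right) + 2\right) = -2 + \left(-1 + X t^{2}\right) = -3 + X t^{2}$)
$\left(1 - 5\right) \left(m{\left(-2,-4 \right)} - 2\right) 16 V = \left(1 - 5\right) \left(\left(-3 - 2 \left(-4\right)^{2}\right) - 2\right) 16 \cdot 26 = - 4 \left(\left(-3 - 32\right) - 2\right) 16 \cdot 26 = - 4 \left(-35 - 2\right) 16 \cdot 26 = \left(-4\right) \left(-37\right) 16 \cdot 26 = 148 \cdot 16 \cdot 26 = 2368 \cdot 26 = 61568$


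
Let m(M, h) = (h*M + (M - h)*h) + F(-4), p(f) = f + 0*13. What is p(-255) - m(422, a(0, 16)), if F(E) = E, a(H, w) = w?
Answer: -13499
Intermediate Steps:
p(f) = f (p(f) = f + 0 = f)
m(M, h) = -4 + M*h + h*(M - h) (m(M, h) = (h*M + (M - h)*h) - 4 = (M*h + h*(M - h)) - 4 = -4 + M*h + h*(M - h))
p(-255) - m(422, a(0, 16)) = -255 - (-4 - 1*16² + 2*422*16) = -255 - (-4 - 1*256 + 13504) = -255 - (-4 - 256 + 13504) = -255 - 1*13244 = -255 - 13244 = -13499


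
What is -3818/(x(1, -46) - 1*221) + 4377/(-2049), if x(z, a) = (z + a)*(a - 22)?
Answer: -6749795/1939037 ≈ -3.4810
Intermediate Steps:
x(z, a) = (-22 + a)*(a + z) (x(z, a) = (a + z)*(-22 + a) = (-22 + a)*(a + z))
-3818/(x(1, -46) - 1*221) + 4377/(-2049) = -3818/(((-46)**2 - 22*(-46) - 22*1 - 46*1) - 1*221) + 4377/(-2049) = -3818/((2116 + 1012 - 22 - 46) - 221) + 4377*(-1/2049) = -3818/(3060 - 221) - 1459/683 = -3818/2839 - 1459/683 = -6749795/1939037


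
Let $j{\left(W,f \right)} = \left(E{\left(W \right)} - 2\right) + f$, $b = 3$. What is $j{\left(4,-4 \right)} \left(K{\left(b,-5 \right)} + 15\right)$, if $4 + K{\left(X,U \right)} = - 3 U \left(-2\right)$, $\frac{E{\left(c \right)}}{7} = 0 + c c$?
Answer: $-2014$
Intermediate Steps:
$E{\left(c \right)} = 7 c^{2}$ ($E{\left(c \right)} = 7 \left(0 + c c\right) = 7 \left(0 + c^{2}\right) = 7 c^{2}$)
$K{\left(X,U \right)} = -4 + 6 U$ ($K{\left(X,U \right)} = -4 + - 3 U \left(-2\right) = -4 + 6 U$)
$j{\left(W,f \right)} = -2 + f + 7 W^{2}$ ($j{\left(W,f \right)} = \left(7 W^{2} - 2\right) + f = \left(-2 + 7 W^{2}\right) + f = -2 + f + 7 W^{2}$)
$j{\left(4,-4 \right)} \left(K{\left(b,-5 \right)} + 15\right) = \left(-2 - 4 + 7 \cdot 4^{2}\right) \left(\left(-4 + 6 \left(-5\right)\right) + 15\right) = \left(-2 - 4 + 7 \cdot 16\right) \left(\left(-4 - 30\right) + 15\right) = \left(-2 - 4 + 112\right) \left(-34 + 15\right) = 106 \left(-19\right) = -2014$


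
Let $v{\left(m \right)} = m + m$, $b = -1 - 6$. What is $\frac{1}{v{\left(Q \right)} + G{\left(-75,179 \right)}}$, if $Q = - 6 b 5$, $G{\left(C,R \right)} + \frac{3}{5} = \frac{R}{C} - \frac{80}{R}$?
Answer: $\frac{13425}{5592404} \approx 0.0024006$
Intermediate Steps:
$b = -7$ ($b = -1 - 6 = -7$)
$G{\left(C,R \right)} = - \frac{3}{5} - \frac{80}{R} + \frac{R}{C}$ ($G{\left(C,R \right)} = - \frac{3}{5} - \left(\frac{80}{R} - \frac{R}{C}\right) = - \frac{3}{5} - \frac{80}{R} + \frac{R}{C}$)
$Q = 210$ ($Q = \left(-6\right) \left(-7\right) 5 = 42 \cdot 5 = 210$)
$v{\left(m \right)} = 2 m$
$\frac{1}{v{\left(Q \right)} + G{\left(-75,179 \right)}} = \frac{1}{2 \cdot 210 - \left(\frac{3}{5} + \frac{80}{179} + \frac{179}{75}\right)} = \frac{1}{420 - \frac{46096}{13425}} = \frac{1}{\frac{5592404}{13425}} = \frac{13425}{5592404}$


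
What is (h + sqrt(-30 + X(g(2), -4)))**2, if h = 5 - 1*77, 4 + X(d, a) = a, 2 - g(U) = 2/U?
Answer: (72 - I*sqrt(38))**2 ≈ 5146.0 - 887.68*I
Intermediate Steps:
g(U) = 2 - 2/U
X(d, a) = -4 + a
h = -72 (h = 5 - 77 = -72)
(h + sqrt(-30 + X(g(2), -4)))**2 = (-72 + sqrt(-30 + (-4 - 4)))**2 = (-72 + sqrt(-30 - 8))**2 = (-72 + sqrt(-38))**2 = (-72 + I*sqrt(38))**2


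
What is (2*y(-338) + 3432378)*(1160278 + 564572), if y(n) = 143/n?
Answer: 76964364539550/13 ≈ 5.9203e+12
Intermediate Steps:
(2*y(-338) + 3432378)*(1160278 + 564572) = (2*(143/(-338)) + 3432378)*(1160278 + 564572) = (2*(143*(-1/338)) + 3432378)*1724850 = (2*(-11/26) + 3432378)*1724850 = (-11/13 + 3432378)*1724850 = (44620903/13)*1724850 = 76964364539550/13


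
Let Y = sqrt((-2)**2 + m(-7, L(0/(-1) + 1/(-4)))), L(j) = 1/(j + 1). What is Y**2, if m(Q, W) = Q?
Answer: -3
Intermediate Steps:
L(j) = 1/(1 + j)
Y = I*sqrt(3) (Y = sqrt((-2)**2 - 7) = sqrt(4 - 7) = sqrt(-3) = I*sqrt(3) ≈ 1.732*I)
Y**2 = (I*sqrt(3))**2 = -3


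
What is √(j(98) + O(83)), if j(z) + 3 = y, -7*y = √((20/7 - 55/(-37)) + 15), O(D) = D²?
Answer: √(461919766 - 37*√1297590)/259 ≈ 82.978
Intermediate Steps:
y = -√1297590/1813 (y = -√((20/7 - 55/(-37)) + 15)/7 = -√((20*(⅐) - 55*(-1/37)) + 15)/7 = -√((20/7 + 55/37) + 15)/7 = -√(1125/259 + 15)/7 = -√1297590/1813 ≈ -0.62831)
j(z) = -3 - √1297590/1813
√(j(98) + O(83)) = √((-3 - √1297590/1813) + 83²) = √((-3 - √1297590/1813) + 6889) = √(6886 - √1297590/1813)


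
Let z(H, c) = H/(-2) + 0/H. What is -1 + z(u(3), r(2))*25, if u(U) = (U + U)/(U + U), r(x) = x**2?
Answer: -27/2 ≈ -13.500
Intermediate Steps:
u(U) = 1 (u(U) = (2*U)/((2*U)) = (2*U)*(1/(2*U)) = 1)
z(H, c) = -H/2 (z(H, c) = H*(-1/2) + 0 = -H/2 + 0 = -H/2)
-1 + z(u(3), r(2))*25 = -1 - 1/2*1*25 = -1 - 1/2*25 = -1 - 25/2 = -27/2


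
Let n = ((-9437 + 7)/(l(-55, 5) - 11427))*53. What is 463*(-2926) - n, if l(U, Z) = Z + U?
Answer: -676035992/499 ≈ -1.3548e+6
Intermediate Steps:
l(U, Z) = U + Z
n = 21730/499 (n = ((-9437 + 7)/((-55 + 5) - 11427))*53 = -9430/(-50 - 11427)*53 = -9430/(-11477)*53 = -9430*(-1/11477)*53 = (410/499)*53 = 21730/499 ≈ 43.547)
463*(-2926) - n = 463*(-2926) - 1*21730/499 = -1354738 - 21730/499 = -676035992/499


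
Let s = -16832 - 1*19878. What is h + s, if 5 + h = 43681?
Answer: 6966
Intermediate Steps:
h = 43676 (h = -5 + 43681 = 43676)
s = -36710 (s = -16832 - 19878 = -36710)
h + s = 43676 - 36710 = 6966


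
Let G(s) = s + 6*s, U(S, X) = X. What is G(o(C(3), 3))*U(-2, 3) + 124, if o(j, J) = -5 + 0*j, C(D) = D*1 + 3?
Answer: 19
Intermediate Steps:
C(D) = 3 + D (C(D) = D + 3 = 3 + D)
o(j, J) = -5 (o(j, J) = -5 + 0 = -5)
G(s) = 7*s
G(o(C(3), 3))*U(-2, 3) + 124 = (7*(-5))*3 + 124 = -35*3 + 124 = -105 + 124 = 19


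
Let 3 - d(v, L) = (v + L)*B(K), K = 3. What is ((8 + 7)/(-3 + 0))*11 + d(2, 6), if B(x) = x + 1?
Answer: -84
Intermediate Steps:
B(x) = 1 + x
d(v, L) = 3 - 4*L - 4*v (d(v, L) = 3 - (v + L)*(1 + 3) = 3 - (L + v)*4 = 3 - (4*L + 4*v) = 3 + (-4*L - 4*v) = 3 - 4*L - 4*v)
((8 + 7)/(-3 + 0))*11 + d(2, 6) = ((8 + 7)/(-3 + 0))*11 + (3 - 4*6 - 4*2) = (15/(-3))*11 + (3 - 24 - 8) = (15*(-⅓))*11 - 29 = -5*11 - 29 = -55 - 29 = -84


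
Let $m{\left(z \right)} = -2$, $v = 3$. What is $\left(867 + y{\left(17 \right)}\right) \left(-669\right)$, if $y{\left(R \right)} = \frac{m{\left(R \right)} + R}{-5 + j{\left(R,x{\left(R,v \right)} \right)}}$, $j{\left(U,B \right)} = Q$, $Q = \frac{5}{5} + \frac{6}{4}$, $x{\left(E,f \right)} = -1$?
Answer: $-576009$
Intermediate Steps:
$Q = \frac{5}{2}$ ($Q = 5 \cdot \frac{1}{5} + 6 \cdot \frac{1}{4} = 1 + \frac{3}{2} = \frac{5}{2} \approx 2.5$)
$j{\left(U,B \right)} = \frac{5}{2}$
$y{\left(R \right)} = \frac{4}{5} - \frac{2 R}{5}$ ($y{\left(R \right)} = \frac{-2 + R}{-5 + \frac{5}{2}} = \frac{-2 + R}{- \frac{5}{2}} = \left(-2 + R\right) \left(- \frac{2}{5}\right) = \frac{4}{5} - \frac{2 R}{5}$)
$\left(867 + y{\left(17 \right)}\right) \left(-669\right) = \left(867 + \left(\frac{4}{5} - \frac{34}{5}\right)\right) \left(-669\right) = \left(867 - 6\right) \left(-669\right) = 861 \left(-669\right) = -576009$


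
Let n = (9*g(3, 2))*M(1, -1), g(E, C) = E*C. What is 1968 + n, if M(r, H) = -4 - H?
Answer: 1806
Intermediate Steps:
g(E, C) = C*E
n = -162 (n = (9*(2*3))*(-4 - 1*(-1)) = (9*6)*(-4 + 1) = 54*(-3) = -162)
1968 + n = 1968 - 162 = 1806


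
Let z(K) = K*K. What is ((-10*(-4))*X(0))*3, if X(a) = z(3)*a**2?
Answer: 0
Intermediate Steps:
z(K) = K**2
X(a) = 9*a**2 (X(a) = 3**2*a**2 = 9*a**2)
((-10*(-4))*X(0))*3 = ((-10*(-4))*(9*0**2))*3 = (40*(9*0))*3 = (40*0)*3 = 0*3 = 0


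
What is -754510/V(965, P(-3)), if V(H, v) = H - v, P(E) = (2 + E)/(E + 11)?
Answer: -6036080/7721 ≈ -781.77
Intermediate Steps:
P(E) = (2 + E)/(11 + E)
-754510/V(965, P(-3)) = -754510/(965 - (2 - 3)/(11 - 3)) = -754510/(965 - (-1)/8) = -754510/(965 - 1*(-⅛)) = -754510/(965 + ⅛) = -754510/7721/8 = -754510*8/7721 = -6036080/7721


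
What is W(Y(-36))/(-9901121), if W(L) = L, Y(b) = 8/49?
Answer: -8/485154929 ≈ -1.6490e-8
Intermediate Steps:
Y(b) = 8/49 (Y(b) = 8*(1/49) = 8/49)
W(Y(-36))/(-9901121) = (8/49)/(-9901121) = (8/49)*(-1/9901121) = -8/485154929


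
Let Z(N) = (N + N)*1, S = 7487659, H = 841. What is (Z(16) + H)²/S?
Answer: 762129/7487659 ≈ 0.10178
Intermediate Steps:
Z(N) = 2*N (Z(N) = (2*N)*1 = 2*N)
(Z(16) + H)²/S = (2*16 + 841)²/7487659 = (32 + 841)²*(1/7487659) = 873²*(1/7487659) = 762129*(1/7487659) = 762129/7487659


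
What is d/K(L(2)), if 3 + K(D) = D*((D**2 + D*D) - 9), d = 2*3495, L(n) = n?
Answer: -1398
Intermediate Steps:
d = 6990
K(D) = -3 + D*(-9 + 2*D**2) (K(D) = -3 + D*((D**2 + D*D) - 9) = -3 + D*((D**2 + D**2) - 9) = -3 + D*(2*D**2 - 9) = -3 + D*(-9 + 2*D**2))
d/K(L(2)) = 6990/(-3 - 9*2 + 2*2**3) = 6990/(-3 - 18 + 2*8) = 6990/(-3 - 18 + 16) = 6990/(-5) = 6990*(-1/5) = -1398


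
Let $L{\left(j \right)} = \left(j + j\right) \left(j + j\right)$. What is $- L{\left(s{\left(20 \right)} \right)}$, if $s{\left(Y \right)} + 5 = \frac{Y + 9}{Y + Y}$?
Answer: $- \frac{29241}{400} \approx -73.103$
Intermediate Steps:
$s{\left(Y \right)} = -5 + \frac{9 + Y}{2 Y}$ ($s{\left(Y \right)} = -5 + \frac{Y + 9}{Y + Y} = -5 + \frac{9 + Y}{2 Y}$)
$L{\left(j \right)} = 4 j^{2}$ ($L{\left(j \right)} = 2 j 2 j = 4 j^{2}$)
$- L{\left(s{\left(20 \right)} \right)} = - 4 \left(\frac{9 \left(1 - 20\right)}{2 \cdot 20}\right)^{2} = - 4 \left(\frac{9}{2} \cdot \frac{1}{20} \left(1 - 20\right)\right)^{2} = - 4 \left(\frac{9}{2} \cdot \frac{1}{20} \left(-19\right)\right)^{2} = - 4 \left(- \frac{171}{40}\right)^{2} = - \frac{4 \cdot 29241}{1600} = \left(-1\right) \frac{29241}{400} = - \frac{29241}{400}$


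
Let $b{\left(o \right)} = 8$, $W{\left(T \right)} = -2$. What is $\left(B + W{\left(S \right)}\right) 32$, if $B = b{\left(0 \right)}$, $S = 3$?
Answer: $192$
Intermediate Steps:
$B = 8$
$\left(B + W{\left(S \right)}\right) 32 = \left(8 - 2\right) 32 = 6 \cdot 32 = 192$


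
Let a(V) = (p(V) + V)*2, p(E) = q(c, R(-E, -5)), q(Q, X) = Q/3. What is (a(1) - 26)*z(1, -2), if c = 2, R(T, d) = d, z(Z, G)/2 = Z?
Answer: -136/3 ≈ -45.333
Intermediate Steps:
z(Z, G) = 2*Z
q(Q, X) = Q/3 (q(Q, X) = Q*(1/3) = Q/3)
p(E) = 2/3 (p(E) = (1/3)*2 = 2/3)
a(V) = 4/3 + 2*V (a(V) = (2/3 + V)*2 = 4/3 + 2*V)
(a(1) - 26)*z(1, -2) = ((4/3 + 2*1) - 26)*(2*1) = ((4/3 + 2) - 26)*2 = (10/3 - 26)*2 = -68/3*2 = -136/3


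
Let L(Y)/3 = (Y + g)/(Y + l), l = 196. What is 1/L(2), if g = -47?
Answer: -22/15 ≈ -1.4667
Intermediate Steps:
L(Y) = 3*(-47 + Y)/(196 + Y) (L(Y) = 3*((Y - 47)/(Y + 196)) = 3*((-47 + Y)/(196 + Y)) = 3*(-47 + Y)/(196 + Y))
1/L(2) = 1/(3*(-47 + 2)/(196 + 2)) = 1/(3*(-45)/198) = 1/(3*(1/198)*(-45)) = 1/(-15/22) = -22/15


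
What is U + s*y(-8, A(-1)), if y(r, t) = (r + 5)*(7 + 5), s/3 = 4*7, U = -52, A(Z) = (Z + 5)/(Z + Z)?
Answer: -3076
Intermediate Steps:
A(Z) = (5 + Z)/(2*Z) (A(Z) = (5 + Z)/((2*Z)) = (5 + Z)*(1/(2*Z)) = (5 + Z)/(2*Z))
s = 84 (s = 3*(4*7) = 3*28 = 84)
y(r, t) = 60 + 12*r (y(r, t) = (5 + r)*12 = 60 + 12*r)
U + s*y(-8, A(-1)) = -52 + 84*(60 + 12*(-8)) = -52 + 84*(60 - 96) = -52 + 84*(-36) = -52 - 3024 = -3076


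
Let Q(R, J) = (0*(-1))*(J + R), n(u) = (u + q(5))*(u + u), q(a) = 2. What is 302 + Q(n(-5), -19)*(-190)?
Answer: 302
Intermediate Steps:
n(u) = 2*u*(2 + u) (n(u) = (u + 2)*(u + u) = (2 + u)*(2*u) = 2*u*(2 + u))
Q(R, J) = 0 (Q(R, J) = 0*(J + R) = 0)
302 + Q(n(-5), -19)*(-190) = 302 + 0*(-190) = 302 + 0 = 302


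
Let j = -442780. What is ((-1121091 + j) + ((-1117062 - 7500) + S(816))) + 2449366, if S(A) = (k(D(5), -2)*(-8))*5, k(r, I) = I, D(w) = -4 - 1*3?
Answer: -238987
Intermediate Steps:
D(w) = -7 (D(w) = -4 - 3 = -7)
S(A) = 80 (S(A) = -2*(-8)*5 = 16*5 = 80)
((-1121091 + j) + ((-1117062 - 7500) + S(816))) + 2449366 = ((-1121091 - 442780) + ((-1117062 - 7500) + 80)) + 2449366 = (-1563871 + (-1124562 + 80)) + 2449366 = (-1563871 - 1124482) + 2449366 = -2688353 + 2449366 = -238987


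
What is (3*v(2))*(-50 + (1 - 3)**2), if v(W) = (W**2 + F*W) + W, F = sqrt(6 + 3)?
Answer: -1656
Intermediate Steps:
F = 3 (F = sqrt(9) = 3)
v(W) = W**2 + 4*W (v(W) = (W**2 + 3*W) + W = W**2 + 4*W)
(3*v(2))*(-50 + (1 - 3)**2) = (3*(2*(4 + 2)))*(-50 + (1 - 3)**2) = (3*(2*6))*(-50 + (-2)**2) = (3*12)*(-50 + 4) = 36*(-46) = -1656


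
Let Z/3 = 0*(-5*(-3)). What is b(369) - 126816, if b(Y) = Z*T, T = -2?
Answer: -126816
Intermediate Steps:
Z = 0 (Z = 3*(0*(-5*(-3))) = 3*(0*15) = 3*0 = 0)
b(Y) = 0 (b(Y) = 0*(-2) = 0)
b(369) - 126816 = 0 - 126816 = -126816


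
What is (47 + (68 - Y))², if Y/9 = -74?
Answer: 609961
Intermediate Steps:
Y = -666 (Y = 9*(-74) = -666)
(47 + (68 - Y))² = (47 + (68 - 1*(-666)))² = (47 + (68 + 666))² = (47 + 734)² = 781² = 609961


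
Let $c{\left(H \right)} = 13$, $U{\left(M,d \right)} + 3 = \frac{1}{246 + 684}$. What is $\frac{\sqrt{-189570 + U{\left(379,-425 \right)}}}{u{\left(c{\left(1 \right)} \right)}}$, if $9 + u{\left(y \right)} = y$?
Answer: $\frac{i \sqrt{163961686770}}{3720} \approx 108.85 i$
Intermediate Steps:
$U{\left(M,d \right)} = - \frac{2789}{930}$ ($U{\left(M,d \right)} = -3 + \frac{1}{246 + 684} = -3 + \frac{1}{930} = - \frac{2789}{930}$)
$u{\left(y \right)} = -9 + y$
$\frac{\sqrt{-189570 + U{\left(379,-425 \right)}}}{u{\left(c{\left(1 \right)} \right)}} = \frac{\sqrt{-189570 - \frac{2789}{930}}}{-9 + 13} = \frac{\sqrt{- \frac{176302889}{930}}}{4} = \frac{i \sqrt{163961686770}}{930} \cdot \frac{1}{4} = \frac{i \sqrt{163961686770}}{3720}$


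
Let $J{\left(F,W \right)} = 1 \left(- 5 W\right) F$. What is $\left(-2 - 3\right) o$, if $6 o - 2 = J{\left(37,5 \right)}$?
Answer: $\frac{4615}{6} \approx 769.17$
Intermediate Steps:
$J{\left(F,W \right)} = - 5 F W$ ($J{\left(F,W \right)} = - 5 W F = - 5 F W$)
$o = - \frac{923}{6}$ ($o = \frac{1}{3} + \frac{\left(-5\right) 37 \cdot 5}{6} = \frac{1}{3} + \frac{1}{6} \left(-925\right) = \frac{1}{3} - \frac{925}{6} = - \frac{923}{6} \approx -153.83$)
$\left(-2 - 3\right) o = \left(-2 - 3\right) \left(- \frac{923}{6}\right) = \left(-5\right) \left(- \frac{923}{6}\right) = \frac{4615}{6}$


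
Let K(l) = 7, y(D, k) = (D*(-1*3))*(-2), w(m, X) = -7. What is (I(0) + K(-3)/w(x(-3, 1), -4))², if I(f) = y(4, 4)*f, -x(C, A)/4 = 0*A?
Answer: 1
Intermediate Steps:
x(C, A) = 0 (x(C, A) = -0*A = -4*0 = 0)
y(D, k) = 6*D (y(D, k) = (D*(-3))*(-2) = -3*D*(-2) = 6*D)
I(f) = 24*f (I(f) = (6*4)*f = 24*f)
(I(0) + K(-3)/w(x(-3, 1), -4))² = (24*0 + 7/(-7))² = (0 + 7*(-⅐))² = (0 - 1)² = (-1)² = 1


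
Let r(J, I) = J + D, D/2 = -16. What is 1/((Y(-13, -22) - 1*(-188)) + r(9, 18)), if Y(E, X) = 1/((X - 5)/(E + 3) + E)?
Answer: 103/16985 ≈ 0.0060642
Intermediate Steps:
D = -32 (D = 2*(-16) = -32)
Y(E, X) = 1/(E + (-5 + X)/(3 + E)) (Y(E, X) = 1/((-5 + X)/(3 + E) + E) = 1/(E + (-5 + X)/(3 + E)))
r(J, I) = -32 + J (r(J, I) = J - 32 = -32 + J)
1/((Y(-13, -22) - 1*(-188)) + r(9, 18)) = 1/(((3 - 13)/(-5 - 22 + (-13)² + 3*(-13)) - 1*(-188)) + (-32 + 9)) = 1/((-10/(-5 - 22 + 169 - 39) + 188) - 23) = 1/((-10/103 + 188) - 23) = 1/(19354/103 - 23) = 1/(16985/103) = 103/16985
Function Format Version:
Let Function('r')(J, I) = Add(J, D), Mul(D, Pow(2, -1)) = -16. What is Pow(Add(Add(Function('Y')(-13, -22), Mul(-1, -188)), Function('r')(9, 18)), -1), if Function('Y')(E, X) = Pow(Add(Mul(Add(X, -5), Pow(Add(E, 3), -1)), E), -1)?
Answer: Rational(103, 16985) ≈ 0.0060642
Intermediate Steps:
D = -32 (D = Mul(2, -16) = -32)
Function('Y')(E, X) = Pow(Add(E, Mul(Pow(Add(3, E), -1), Add(-5, X))), -1) (Function('Y')(E, X) = Pow(Add(Mul(Add(-5, X), Pow(Add(3, E), -1)), E), -1) = Pow(Add(Mul(Pow(Add(3, E), -1), Add(-5, X)), E), -1) = Pow(Add(E, Mul(Pow(Add(3, E), -1), Add(-5, X))), -1))
Function('r')(J, I) = Add(-32, J) (Function('r')(J, I) = Add(J, -32) = Add(-32, J))
Pow(Add(Add(Function('Y')(-13, -22), Mul(-1, -188)), Function('r')(9, 18)), -1) = Pow(Add(Add(Mul(Pow(Add(-5, -22, Pow(-13, 2), Mul(3, -13)), -1), Add(3, -13)), Mul(-1, -188)), Add(-32, 9)), -1) = Pow(Add(Add(Mul(Pow(Add(-5, -22, 169, -39), -1), -10), 188), -23), -1) = Pow(Add(Add(Mul(Pow(103, -1), -10), 188), -23), -1) = Pow(Add(Add(Mul(Rational(1, 103), -10), 188), -23), -1) = Pow(Add(Add(Rational(-10, 103), 188), -23), -1) = Pow(Add(Rational(19354, 103), -23), -1) = Pow(Rational(16985, 103), -1) = Rational(103, 16985)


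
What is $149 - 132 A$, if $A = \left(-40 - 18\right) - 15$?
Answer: $9785$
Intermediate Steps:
$A = -73$ ($A = -58 - 15 = -73$)
$149 - 132 A = 149 - -9636 = 149 + 9636 = 9785$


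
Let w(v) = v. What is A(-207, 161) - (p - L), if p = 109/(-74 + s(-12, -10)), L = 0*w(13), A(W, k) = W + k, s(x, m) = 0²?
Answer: -3295/74 ≈ -44.527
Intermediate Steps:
s(x, m) = 0
L = 0 (L = 0*13 = 0)
p = -109/74 (p = 109/(-74 + 0) = 109/(-74) = -1/74*109 = -109/74 ≈ -1.4730)
A(-207, 161) - (p - L) = (-207 + 161) - (-109/74 - 1*0) = -46 - (-109/74 + 0) = -46 - 1*(-109/74) = -46 + 109/74 = -3295/74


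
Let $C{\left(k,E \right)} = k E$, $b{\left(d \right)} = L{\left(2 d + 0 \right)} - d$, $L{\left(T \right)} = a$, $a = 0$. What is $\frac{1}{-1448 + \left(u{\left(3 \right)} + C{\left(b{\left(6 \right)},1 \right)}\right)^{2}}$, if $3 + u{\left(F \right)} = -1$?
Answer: $- \frac{1}{1348} \approx -0.00074184$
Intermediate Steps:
$L{\left(T \right)} = 0$
$u{\left(F \right)} = -4$ ($u{\left(F \right)} = -3 - 1 = -4$)
$b{\left(d \right)} = - d$ ($b{\left(d \right)} = 0 - d = - d$)
$C{\left(k,E \right)} = E k$
$\frac{1}{-1448 + \left(u{\left(3 \right)} + C{\left(b{\left(6 \right)},1 \right)}\right)^{2}} = \frac{1}{-1448 + \left(-4 + 1 \left(\left(-1\right) 6\right)\right)^{2}} = \frac{1}{-1448 + \left(-4 + 1 \left(-6\right)\right)^{2}} = \frac{1}{-1448 + \left(-4 - 6\right)^{2}} = \frac{1}{-1448 + \left(-10\right)^{2}} = \frac{1}{-1448 + 100} = \frac{1}{-1348} = - \frac{1}{1348}$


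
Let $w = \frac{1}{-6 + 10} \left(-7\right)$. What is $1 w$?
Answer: $- \frac{7}{4} \approx -1.75$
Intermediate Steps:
$w = - \frac{7}{4}$ ($w = \frac{1}{4} \left(-7\right) = - \frac{7}{4} \approx -1.75$)
$1 w = 1 \left(- \frac{7}{4}\right) = - \frac{7}{4}$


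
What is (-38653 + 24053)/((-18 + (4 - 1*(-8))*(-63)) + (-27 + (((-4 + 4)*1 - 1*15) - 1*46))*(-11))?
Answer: -7300/97 ≈ -75.258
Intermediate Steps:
(-38653 + 24053)/((-18 + (4 - 1*(-8))*(-63)) + (-27 + (((-4 + 4)*1 - 1*15) - 1*46))*(-11)) = -14600/((-18 + (4 + 8)*(-63)) + (-27 + ((0*1 - 15) - 46))*(-11)) = -14600/((-18 + 12*(-63)) + (-27 + ((0 - 15) - 46))*(-11)) = -14600/((-18 - 756) + (-27 + (-15 - 46))*(-11)) = -14600/(-774 + (-27 - 61)*(-11)) = -14600/(-774 - 88*(-11)) = -14600/(-774 + 968) = -14600/194 = -14600*1/194 = -7300/97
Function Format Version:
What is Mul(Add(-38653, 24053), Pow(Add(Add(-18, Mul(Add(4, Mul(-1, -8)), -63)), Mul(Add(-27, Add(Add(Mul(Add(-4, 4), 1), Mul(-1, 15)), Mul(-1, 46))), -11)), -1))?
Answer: Rational(-7300, 97) ≈ -75.258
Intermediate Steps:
Mul(Add(-38653, 24053), Pow(Add(Add(-18, Mul(Add(4, Mul(-1, -8)), -63)), Mul(Add(-27, Add(Add(Mul(Add(-4, 4), 1), Mul(-1, 15)), Mul(-1, 46))), -11)), -1)) = Mul(-14600, Pow(Add(Add(-18, Mul(Add(4, 8), -63)), Mul(Add(-27, Add(Add(Mul(0, 1), -15), -46)), -11)), -1)) = Mul(-14600, Pow(Add(Add(-18, Mul(12, -63)), Mul(Add(-27, Add(Add(0, -15), -46)), -11)), -1)) = Mul(-14600, Pow(Add(Add(-18, -756), Mul(Add(-27, Add(-15, -46)), -11)), -1)) = Mul(-14600, Pow(Add(-774, Mul(Add(-27, -61), -11)), -1)) = Mul(-14600, Pow(Add(-774, Mul(-88, -11)), -1)) = Mul(-14600, Pow(Add(-774, 968), -1)) = Mul(-14600, Pow(194, -1)) = Mul(-14600, Rational(1, 194)) = Rational(-7300, 97)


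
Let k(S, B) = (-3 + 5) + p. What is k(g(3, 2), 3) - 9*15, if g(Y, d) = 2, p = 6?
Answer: -127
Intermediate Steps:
k(S, B) = 8 (k(S, B) = (-3 + 5) + 6 = 2 + 6 = 8)
k(g(3, 2), 3) - 9*15 = 8 - 9*15 = 8 - 135 = -127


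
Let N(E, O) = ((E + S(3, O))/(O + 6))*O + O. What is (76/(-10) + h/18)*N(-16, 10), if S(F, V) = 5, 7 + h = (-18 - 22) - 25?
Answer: -145/4 ≈ -36.250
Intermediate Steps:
h = -72 (h = -7 + ((-18 - 22) - 25) = -7 + (-40 - 25) = -7 - 65 = -72)
N(E, O) = O + O*(5 + E)/(6 + O) (N(E, O) = ((E + 5)/(O + 6))*O + O = ((5 + E)/(6 + O))*O + O = O*(5 + E)/(6 + O) + O = O + O*(5 + E)/(6 + O))
(76/(-10) + h/18)*N(-16, 10) = (76/(-10) - 72/18)*(10*(11 - 16 + 10)/(6 + 10)) = (76*(-1/10) - 72*1/18)*(10*5/16) = (-38/5 - 4)*(10*(1/16)*5) = -58/5*25/8 = -145/4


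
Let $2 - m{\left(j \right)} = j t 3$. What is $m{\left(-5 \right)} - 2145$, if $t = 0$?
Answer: $-2143$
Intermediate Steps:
$m{\left(j \right)} = 2$ ($m{\left(j \right)} = 2 - j 0 \cdot 3 = 2 - 0 \cdot 3 = 2 - 0 = 2 + 0 = 2$)
$m{\left(-5 \right)} - 2145 = 2 - 2145 = -2143$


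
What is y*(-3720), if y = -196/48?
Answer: 15190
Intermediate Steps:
y = -49/12 (y = -196*1/48 = -49/12 ≈ -4.0833)
y*(-3720) = -49/12*(-3720) = 15190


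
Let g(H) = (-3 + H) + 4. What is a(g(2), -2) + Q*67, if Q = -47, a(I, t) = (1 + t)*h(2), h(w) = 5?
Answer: -3154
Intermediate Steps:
g(H) = 1 + H
a(I, t) = 5 + 5*t (a(I, t) = (1 + t)*5 = 5 + 5*t)
a(g(2), -2) + Q*67 = (5 + 5*(-2)) - 47*67 = (5 - 10) - 3149 = -5 - 3149 = -3154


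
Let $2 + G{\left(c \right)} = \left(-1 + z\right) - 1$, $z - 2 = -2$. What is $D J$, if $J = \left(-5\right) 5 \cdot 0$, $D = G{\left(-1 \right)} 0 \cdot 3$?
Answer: $0$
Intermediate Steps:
$z = 0$ ($z = 2 - 2 = 0$)
$G{\left(c \right)} = -4$ ($G{\left(c \right)} = -2 + \left(\left(-1 + 0\right) - 1\right) = -2 - 2 = -4$)
$D = 0$ ($D = \left(-4\right) 0 \cdot 3 = 0 \cdot 3 = 0$)
$J = 0$ ($J = \left(-25\right) 0 = 0$)
$D J = 0 \cdot 0 = 0$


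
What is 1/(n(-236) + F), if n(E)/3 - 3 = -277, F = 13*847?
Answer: 1/10189 ≈ 9.8145e-5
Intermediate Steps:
F = 11011
n(E) = -822 (n(E) = 9 + 3*(-277) = 9 - 831 = -822)
1/(n(-236) + F) = 1/(-822 + 11011) = 1/10189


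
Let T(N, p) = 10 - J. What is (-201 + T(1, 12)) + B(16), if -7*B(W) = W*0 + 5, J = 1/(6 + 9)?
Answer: -20137/105 ≈ -191.78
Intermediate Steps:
J = 1/15 ≈ 0.066667
B(W) = -5/7 (B(W) = -(W*0 + 5)/7 = -(0 + 5)/7 = -⅐*5 = -5/7)
T(N, p) = 149/15 (T(N, p) = 10 - 1*1/15 = 10 - 1/15 = 149/15)
(-201 + T(1, 12)) + B(16) = (-201 + 149/15) - 5/7 = -2866/15 - 5/7 = -20137/105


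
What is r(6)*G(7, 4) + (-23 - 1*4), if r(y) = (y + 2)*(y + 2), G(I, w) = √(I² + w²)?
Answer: -27 + 64*√65 ≈ 488.98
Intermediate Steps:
r(y) = (2 + y)² (r(y) = (2 + y)*(2 + y) = (2 + y)²)
r(6)*G(7, 4) + (-23 - 1*4) = (2 + 6)²*√(7² + 4²) + (-23 - 1*4) = 8²*√(49 + 16) + (-23 - 4) = 64*√65 - 27 = -27 + 64*√65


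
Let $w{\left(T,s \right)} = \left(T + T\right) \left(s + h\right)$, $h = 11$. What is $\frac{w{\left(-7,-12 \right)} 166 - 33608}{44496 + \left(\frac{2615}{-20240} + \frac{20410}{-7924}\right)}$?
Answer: $- \frac{250869148992}{356795648665} \approx -0.70312$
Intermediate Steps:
$w{\left(T,s \right)} = 2 T \left(11 + s\right)$ ($w{\left(T,s \right)} = \left(T + T\right) \left(s + 11\right) = 2 T \left(11 + s\right)$)
$\frac{w{\left(-7,-12 \right)} 166 - 33608}{44496 + \left(\frac{2615}{-20240} + \frac{20410}{-7924}\right)} = \frac{2 \left(-7\right) \left(11 - 12\right) 166 - 33608}{44496 + \left(\frac{2615}{-20240} + \frac{20410}{-7924}\right)} = \frac{2 \left(-7\right) \left(-1\right) 166 - 33608}{44496 + \left(2615 \left(- \frac{1}{20240}\right) + 20410 \left(- \frac{1}{7924}\right)\right)} = \frac{14 \cdot 166 - 33608}{44496 - \frac{21690983}{8019088}} = \frac{2324 - 33608}{44496 - \frac{21690983}{8019088}} = - \frac{31284}{\frac{356795648665}{8019088}} = \left(-31284\right) \frac{8019088}{356795648665} = - \frac{250869148992}{356795648665}$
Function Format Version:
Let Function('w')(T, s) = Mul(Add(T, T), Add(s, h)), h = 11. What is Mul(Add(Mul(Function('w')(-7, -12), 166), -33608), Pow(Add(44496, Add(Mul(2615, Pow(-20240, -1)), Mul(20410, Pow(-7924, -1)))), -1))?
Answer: Rational(-250869148992, 356795648665) ≈ -0.70312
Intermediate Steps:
Function('w')(T, s) = Mul(2, T, Add(11, s)) (Function('w')(T, s) = Mul(Add(T, T), Add(s, 11)) = Mul(Mul(2, T), Add(11, s)) = Mul(2, T, Add(11, s)))
Mul(Add(Mul(Function('w')(-7, -12), 166), -33608), Pow(Add(44496, Add(Mul(2615, Pow(-20240, -1)), Mul(20410, Pow(-7924, -1)))), -1)) = Mul(Add(Mul(Mul(2, -7, Add(11, -12)), 166), -33608), Pow(Add(44496, Add(Mul(2615, Pow(-20240, -1)), Mul(20410, Pow(-7924, -1)))), -1)) = Mul(Add(Mul(Mul(2, -7, -1), 166), -33608), Pow(Add(44496, Add(Mul(2615, Rational(-1, 20240)), Mul(20410, Rational(-1, 7924)))), -1)) = Mul(Add(Mul(14, 166), -33608), Pow(Add(44496, Add(Rational(-523, 4048), Rational(-10205, 3962))), -1)) = Mul(Add(2324, -33608), Pow(Add(44496, Rational(-21690983, 8019088)), -1)) = Mul(-31284, Pow(Rational(356795648665, 8019088), -1)) = Mul(-31284, Rational(8019088, 356795648665)) = Rational(-250869148992, 356795648665)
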